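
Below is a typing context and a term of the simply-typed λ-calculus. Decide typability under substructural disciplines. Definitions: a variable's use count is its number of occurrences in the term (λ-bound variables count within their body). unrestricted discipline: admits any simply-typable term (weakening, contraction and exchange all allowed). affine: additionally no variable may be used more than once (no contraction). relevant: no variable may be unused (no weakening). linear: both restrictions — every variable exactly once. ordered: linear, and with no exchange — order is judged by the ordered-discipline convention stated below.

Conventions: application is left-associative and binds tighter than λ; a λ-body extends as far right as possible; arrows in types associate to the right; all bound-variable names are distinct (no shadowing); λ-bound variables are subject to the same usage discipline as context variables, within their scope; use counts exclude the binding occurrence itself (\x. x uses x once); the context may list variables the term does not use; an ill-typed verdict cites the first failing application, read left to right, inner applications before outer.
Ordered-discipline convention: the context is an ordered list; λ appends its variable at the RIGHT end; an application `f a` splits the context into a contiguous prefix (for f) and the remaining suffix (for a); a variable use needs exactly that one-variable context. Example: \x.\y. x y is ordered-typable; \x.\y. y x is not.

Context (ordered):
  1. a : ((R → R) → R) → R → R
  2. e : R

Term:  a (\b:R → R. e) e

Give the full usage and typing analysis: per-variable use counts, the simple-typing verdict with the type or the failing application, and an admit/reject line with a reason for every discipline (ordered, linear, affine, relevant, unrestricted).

use counts: a=1, e=2, b [bound]=0
use order (left to right): a, e, e
typing: well-typed — term : R
ordered: ✗, repeated use of e ×2; unused: b — weakening required
linear: ✗, repeated use of e ×2; unused: b — weakening required
affine: ✗, repeated use of e ×2
relevant: ✗, unused: b — weakening required
unrestricted: ✓, type-checks (R) and nothing is barred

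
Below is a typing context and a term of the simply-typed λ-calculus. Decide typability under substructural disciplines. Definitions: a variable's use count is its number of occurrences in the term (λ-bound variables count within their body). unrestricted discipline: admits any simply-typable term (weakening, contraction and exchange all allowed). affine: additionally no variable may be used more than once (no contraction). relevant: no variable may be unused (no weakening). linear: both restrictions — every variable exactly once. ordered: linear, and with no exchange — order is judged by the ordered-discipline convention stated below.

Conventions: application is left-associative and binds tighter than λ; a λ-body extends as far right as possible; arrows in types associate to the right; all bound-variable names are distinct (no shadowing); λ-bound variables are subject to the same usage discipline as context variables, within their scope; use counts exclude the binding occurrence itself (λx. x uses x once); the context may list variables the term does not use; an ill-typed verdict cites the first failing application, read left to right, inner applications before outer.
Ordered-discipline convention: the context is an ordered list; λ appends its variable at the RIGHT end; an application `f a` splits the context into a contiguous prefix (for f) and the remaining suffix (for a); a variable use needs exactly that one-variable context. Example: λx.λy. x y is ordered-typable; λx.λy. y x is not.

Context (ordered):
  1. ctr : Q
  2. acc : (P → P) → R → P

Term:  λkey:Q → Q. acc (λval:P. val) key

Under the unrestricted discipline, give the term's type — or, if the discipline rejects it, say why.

not well-typed under unrestricted — not simply typable
usage: ctr ×0; acc ×1; key (λ-bound) ×1; val (λ-bound) ×1
left-to-right use order: acc, val, key
typing: ill-typed: argument of type Q → Q where R is required
per-discipline verdicts: ordered ✗ · linear ✗ · affine ✗ · relevant ✗ · unrestricted ✗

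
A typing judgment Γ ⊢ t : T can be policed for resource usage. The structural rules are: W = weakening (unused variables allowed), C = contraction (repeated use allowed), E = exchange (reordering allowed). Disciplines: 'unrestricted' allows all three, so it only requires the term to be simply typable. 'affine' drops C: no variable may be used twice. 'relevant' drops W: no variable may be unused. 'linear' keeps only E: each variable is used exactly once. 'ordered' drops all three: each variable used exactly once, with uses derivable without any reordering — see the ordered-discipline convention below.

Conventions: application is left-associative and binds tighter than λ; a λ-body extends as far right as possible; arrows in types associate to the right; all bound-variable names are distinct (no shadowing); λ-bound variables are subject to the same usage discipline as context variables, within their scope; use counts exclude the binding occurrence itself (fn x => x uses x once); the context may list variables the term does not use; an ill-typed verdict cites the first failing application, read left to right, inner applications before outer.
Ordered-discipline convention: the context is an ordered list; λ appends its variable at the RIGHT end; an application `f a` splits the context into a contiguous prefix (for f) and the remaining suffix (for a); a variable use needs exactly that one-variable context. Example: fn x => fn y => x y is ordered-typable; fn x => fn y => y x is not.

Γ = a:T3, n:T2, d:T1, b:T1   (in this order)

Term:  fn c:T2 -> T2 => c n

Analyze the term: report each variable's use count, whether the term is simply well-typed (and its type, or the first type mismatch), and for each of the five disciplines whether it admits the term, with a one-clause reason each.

counts: a=0; n=1; d=0; b=0; c (λ-bound)=1
order of uses: c, n
typing: well-typed — term : (T2 -> T2) -> T2
ordered ✗ (unused: a, d, b — weakening required)
linear ✗ (unused: a, d, b — weakening required)
affine ✓ (no duplicate uses among a, n, d, b, c)
relevant ✗ (unused: a, d, b — weakening required)
unrestricted ✓ (type-checks ((T2 -> T2) -> T2) and nothing is barred)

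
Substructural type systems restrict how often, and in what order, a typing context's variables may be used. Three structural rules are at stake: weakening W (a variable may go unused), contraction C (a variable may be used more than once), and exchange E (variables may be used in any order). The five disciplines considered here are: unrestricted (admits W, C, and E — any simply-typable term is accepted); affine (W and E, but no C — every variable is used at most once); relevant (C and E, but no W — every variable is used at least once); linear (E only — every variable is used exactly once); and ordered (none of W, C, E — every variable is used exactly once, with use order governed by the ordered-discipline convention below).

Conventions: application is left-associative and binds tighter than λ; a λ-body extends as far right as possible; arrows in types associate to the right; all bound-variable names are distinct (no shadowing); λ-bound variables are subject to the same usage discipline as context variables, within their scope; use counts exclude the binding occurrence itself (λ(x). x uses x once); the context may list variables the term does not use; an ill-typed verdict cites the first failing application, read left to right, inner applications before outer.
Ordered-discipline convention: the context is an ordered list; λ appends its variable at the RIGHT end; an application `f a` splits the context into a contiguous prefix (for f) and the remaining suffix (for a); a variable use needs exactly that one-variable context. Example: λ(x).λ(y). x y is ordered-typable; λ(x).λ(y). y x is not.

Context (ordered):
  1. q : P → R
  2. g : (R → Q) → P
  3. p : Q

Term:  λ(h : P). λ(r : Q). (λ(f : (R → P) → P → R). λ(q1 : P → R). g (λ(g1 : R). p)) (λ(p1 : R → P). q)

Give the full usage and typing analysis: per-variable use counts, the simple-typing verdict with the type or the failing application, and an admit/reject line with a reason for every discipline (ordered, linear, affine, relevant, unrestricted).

usage: q ×1, g ×1, p ×1, h [bound] ×0, r [bound] ×0, f [bound] ×0, q1 [bound] ×0, g1 [bound] ×0, p1 [bound] ×0
use order (left to right): g, p, q
typing: well-typed at P → Q → (P → R) → P
ordered: ✗ — needs weakening: h, r, f, q1, g1, p1 unused
linear: ✗ — needs weakening: h, r, f, q1, g1, p1 unused
affine: ✓ — at most one use each (q, g, p, h, r, f, q1, g1, p1)
relevant: ✗ — needs weakening: h, r, f, q1, g1, p1 unused
unrestricted: ✓ — simply typable at P → Q → (P → R) → P; W, C, E all held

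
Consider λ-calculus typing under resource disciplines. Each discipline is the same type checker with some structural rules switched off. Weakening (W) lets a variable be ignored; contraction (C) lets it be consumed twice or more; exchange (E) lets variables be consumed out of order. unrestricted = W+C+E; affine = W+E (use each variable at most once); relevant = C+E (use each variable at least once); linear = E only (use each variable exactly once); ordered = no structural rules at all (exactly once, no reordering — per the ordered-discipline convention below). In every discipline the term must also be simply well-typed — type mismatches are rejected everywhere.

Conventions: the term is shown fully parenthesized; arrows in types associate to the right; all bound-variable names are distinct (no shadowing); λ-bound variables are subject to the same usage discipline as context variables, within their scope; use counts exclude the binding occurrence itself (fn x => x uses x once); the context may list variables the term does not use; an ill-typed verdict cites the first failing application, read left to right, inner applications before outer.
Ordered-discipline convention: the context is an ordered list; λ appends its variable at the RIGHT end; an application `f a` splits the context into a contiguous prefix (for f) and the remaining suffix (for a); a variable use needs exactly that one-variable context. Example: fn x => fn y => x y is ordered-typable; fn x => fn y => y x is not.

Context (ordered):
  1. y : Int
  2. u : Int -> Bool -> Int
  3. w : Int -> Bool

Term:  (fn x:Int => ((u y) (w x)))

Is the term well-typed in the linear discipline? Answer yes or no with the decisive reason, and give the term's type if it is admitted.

yes — each of y, u, w, x used exactly once; term : Int -> Int
usage: y: 1×, u: 1×, w: 1×, x (λ-bound): 1×
use order (left to right): u, y, w, x
typing: ✓ — Int -> Int
across the five disciplines: ordered ✗ · linear ✓ · affine ✓ · relevant ✓ · unrestricted ✓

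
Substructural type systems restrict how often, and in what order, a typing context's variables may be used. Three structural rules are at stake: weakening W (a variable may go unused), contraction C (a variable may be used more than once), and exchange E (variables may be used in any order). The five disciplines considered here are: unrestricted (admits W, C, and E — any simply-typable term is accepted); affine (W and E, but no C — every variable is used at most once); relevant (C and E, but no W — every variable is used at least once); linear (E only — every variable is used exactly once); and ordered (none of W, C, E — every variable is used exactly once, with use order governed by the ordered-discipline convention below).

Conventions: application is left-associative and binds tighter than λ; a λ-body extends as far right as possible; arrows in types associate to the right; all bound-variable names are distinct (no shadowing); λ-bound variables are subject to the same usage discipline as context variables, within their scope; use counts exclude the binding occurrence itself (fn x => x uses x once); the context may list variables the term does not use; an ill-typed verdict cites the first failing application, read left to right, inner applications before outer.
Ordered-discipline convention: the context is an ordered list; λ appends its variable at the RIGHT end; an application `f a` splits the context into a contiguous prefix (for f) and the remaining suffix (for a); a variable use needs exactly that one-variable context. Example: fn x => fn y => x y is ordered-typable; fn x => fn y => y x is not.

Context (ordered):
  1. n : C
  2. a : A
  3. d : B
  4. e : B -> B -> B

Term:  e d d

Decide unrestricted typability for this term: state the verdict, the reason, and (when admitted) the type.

yes — simply typable at B; W, C, E all held; term : B
use counts: n ×0; a ×0; d ×2; e ×1
order of uses: e, d, d
typing: well-typed — term : B
all disciplines: ordered ✗ | linear ✗ | affine ✗ | relevant ✗ | unrestricted ✓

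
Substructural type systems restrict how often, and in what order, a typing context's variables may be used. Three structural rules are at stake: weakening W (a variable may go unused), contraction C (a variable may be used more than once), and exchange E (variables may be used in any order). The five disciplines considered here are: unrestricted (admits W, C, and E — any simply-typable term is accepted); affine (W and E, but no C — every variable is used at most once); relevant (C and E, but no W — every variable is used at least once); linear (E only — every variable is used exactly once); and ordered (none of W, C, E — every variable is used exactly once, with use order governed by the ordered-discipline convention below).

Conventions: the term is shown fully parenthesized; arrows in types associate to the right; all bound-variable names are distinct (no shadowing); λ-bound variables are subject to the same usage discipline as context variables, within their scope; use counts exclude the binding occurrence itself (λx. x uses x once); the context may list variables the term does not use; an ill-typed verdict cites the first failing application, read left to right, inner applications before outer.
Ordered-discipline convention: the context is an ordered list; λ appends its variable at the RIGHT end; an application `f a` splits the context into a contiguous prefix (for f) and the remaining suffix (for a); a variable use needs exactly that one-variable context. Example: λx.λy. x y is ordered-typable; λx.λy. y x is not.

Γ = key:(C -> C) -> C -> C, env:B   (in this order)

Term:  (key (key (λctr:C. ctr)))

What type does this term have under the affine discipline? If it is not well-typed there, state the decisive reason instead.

not well-typed under affine — repeated use of key ×2
usage: key: 2×, env: 0×, ctr (λ-bound): 1×
left-to-right use order: key, key, ctr
typing: ✓ — C -> C
summary: ordered ✗ | linear ✗ | affine ✗ | relevant ✗ | unrestricted ✓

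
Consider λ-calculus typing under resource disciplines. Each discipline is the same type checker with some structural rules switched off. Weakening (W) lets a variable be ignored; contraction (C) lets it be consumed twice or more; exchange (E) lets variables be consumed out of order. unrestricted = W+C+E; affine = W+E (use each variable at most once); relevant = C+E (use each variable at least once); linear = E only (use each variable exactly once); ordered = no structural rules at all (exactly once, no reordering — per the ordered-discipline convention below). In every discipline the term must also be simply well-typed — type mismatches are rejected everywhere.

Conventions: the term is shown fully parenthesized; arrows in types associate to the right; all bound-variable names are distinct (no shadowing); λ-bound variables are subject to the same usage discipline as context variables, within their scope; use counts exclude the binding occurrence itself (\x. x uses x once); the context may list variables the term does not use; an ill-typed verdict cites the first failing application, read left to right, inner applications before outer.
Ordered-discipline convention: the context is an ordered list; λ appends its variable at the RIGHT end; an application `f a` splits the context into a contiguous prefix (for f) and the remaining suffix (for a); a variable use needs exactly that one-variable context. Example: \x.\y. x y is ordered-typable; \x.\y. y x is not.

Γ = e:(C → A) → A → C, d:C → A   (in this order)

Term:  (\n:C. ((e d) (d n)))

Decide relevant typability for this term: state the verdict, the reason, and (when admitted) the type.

yes — every one of e, d, n appears; term : C → C
counts: e: 1×, d: 2×, n (λ-bound): 1×
order of uses: e, d, d, n
typing: the term checks, with type C → C
all disciplines: ordered ✗; linear ✗; affine ✗; relevant ✓; unrestricted ✓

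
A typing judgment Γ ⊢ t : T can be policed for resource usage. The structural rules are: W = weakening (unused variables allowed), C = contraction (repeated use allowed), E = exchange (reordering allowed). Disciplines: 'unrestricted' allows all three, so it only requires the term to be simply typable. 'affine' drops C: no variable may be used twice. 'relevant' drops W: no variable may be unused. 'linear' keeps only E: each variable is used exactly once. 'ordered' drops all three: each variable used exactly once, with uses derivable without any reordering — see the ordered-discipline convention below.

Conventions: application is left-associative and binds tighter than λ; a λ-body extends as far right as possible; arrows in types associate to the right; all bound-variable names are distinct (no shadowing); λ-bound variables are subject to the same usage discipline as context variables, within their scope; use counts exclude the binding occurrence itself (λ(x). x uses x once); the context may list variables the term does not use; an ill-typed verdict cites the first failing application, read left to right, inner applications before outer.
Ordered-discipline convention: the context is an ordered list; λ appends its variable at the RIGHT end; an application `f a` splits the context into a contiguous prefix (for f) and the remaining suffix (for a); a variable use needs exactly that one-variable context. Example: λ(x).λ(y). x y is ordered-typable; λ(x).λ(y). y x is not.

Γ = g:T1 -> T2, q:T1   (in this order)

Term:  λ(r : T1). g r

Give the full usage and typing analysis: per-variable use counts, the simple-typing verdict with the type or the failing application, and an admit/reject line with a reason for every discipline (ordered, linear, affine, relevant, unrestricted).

use counts: g=1; q=0; r (λ-bound)=1
order of uses: g, r
typing: well-typed at T1 -> T2
ordered: ✗ — q never used (weakening)
linear: ✗ — q never used (weakening)
affine: ✓ — no duplicate uses among g, q, r
relevant: ✗ — q never used (weakening)
unrestricted: ✓ — type-checks (T1 -> T2) and nothing is barred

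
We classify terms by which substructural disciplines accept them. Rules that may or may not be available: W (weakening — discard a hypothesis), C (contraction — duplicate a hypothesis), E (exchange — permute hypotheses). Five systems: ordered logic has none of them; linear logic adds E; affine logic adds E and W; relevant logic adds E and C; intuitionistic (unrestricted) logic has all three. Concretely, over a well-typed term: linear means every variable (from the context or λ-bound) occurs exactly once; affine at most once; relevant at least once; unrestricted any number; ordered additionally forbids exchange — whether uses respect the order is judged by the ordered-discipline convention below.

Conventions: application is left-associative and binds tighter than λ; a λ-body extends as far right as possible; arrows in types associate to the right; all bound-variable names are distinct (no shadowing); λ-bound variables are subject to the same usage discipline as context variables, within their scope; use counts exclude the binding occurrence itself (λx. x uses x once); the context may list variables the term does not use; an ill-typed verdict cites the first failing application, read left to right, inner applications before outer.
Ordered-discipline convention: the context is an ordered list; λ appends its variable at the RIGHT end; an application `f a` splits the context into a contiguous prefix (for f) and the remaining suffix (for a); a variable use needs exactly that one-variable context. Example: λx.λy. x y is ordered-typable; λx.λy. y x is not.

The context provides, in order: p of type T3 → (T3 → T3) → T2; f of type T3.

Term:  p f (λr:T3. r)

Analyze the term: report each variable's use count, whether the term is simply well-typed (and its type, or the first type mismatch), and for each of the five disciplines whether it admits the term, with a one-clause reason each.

usage: p: 1×; f: 1×; r [bound]: 1×
order of uses: p, f, r
typing: the term checks, with type T2
ordered: ✓ — p, f, r: once each, no exchange needed
linear: ✓ — p, f, r: one use apiece
affine: ✓ — at most one use each (p, f, r)
relevant: ✓ — none of p, f, r goes unused
unrestricted: ✓ — well-typed at T2; no restrictions here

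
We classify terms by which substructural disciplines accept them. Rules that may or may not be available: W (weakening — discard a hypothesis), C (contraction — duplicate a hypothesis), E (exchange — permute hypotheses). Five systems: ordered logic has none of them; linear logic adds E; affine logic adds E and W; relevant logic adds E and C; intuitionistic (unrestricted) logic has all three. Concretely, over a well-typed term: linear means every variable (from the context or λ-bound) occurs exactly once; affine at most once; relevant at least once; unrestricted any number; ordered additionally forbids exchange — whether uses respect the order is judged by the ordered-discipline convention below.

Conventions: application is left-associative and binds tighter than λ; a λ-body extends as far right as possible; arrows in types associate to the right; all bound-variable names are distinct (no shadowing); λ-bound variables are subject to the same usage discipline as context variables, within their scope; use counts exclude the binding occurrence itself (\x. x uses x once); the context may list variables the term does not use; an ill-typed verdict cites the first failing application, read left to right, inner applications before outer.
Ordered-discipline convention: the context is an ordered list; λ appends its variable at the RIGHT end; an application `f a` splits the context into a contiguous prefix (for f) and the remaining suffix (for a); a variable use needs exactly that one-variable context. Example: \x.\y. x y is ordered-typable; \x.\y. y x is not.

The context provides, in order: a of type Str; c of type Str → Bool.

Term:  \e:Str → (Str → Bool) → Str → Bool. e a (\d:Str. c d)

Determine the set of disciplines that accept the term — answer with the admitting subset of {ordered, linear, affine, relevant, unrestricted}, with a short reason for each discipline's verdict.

admitting disciplines: linear, affine, relevant, unrestricted
use counts: a: 1×, c: 1×, e [bound]: 1×, d [bound]: 1×
uses in reading order: e, a, c, d
typing: ✓ — (Str → (Str → Bool) → Str → Bool) → Str → Bool
ordered ✗ (no ordered split (uses run e, a, c, d))
linear ✓ (a, c, e, d: one use apiece)
affine ✓ (at most one use each (a, c, e, d))
relevant ✓ (every one of a, c, e, d appears)
unrestricted ✓ (type-checks ((Str → (Str → Bool) → Str → Bool) → Str → Bool) and nothing is barred)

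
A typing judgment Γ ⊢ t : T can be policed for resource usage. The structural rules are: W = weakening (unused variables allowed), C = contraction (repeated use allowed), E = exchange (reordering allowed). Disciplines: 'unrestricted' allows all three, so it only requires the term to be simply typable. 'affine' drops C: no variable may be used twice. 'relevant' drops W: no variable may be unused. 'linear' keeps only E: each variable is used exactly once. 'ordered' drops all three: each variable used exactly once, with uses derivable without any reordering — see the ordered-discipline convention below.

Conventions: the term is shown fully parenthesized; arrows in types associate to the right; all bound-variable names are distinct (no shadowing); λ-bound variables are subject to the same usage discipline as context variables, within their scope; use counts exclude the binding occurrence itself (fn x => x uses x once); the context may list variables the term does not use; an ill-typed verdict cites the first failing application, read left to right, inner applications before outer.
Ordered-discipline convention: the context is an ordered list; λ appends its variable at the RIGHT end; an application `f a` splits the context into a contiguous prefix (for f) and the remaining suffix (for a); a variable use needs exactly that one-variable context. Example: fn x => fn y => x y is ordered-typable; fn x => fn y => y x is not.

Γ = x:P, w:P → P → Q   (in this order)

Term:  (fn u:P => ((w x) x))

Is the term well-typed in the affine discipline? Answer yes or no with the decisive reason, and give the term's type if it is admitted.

no — repeated use of x ×2
usage: x: 2; w: 1; u [bound]: 0
use order (left to right): w, x, x
typing: the term checks, with type P → Q
all disciplines: ordered ✗ | linear ✗ | affine ✗ | relevant ✗ | unrestricted ✓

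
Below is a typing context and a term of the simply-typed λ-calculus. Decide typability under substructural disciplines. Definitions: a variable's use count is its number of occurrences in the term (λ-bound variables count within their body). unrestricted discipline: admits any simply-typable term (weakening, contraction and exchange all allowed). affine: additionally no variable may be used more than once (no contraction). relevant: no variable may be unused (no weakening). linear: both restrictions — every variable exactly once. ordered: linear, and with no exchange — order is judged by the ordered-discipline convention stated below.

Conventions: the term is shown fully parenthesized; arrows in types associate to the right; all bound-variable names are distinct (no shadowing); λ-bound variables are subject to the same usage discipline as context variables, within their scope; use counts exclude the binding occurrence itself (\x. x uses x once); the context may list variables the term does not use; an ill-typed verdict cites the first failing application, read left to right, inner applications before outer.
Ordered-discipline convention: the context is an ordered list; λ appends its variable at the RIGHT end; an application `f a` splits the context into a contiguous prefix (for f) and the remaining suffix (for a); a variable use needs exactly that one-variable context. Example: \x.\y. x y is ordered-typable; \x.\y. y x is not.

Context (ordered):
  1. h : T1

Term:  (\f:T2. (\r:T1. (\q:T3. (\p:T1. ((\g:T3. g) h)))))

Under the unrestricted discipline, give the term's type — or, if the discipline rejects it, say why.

not well-typed under unrestricted — fails simple typing
usage: h ×1; f (bound) ×0; r (bound) ×0; q (bound) ×0; p (bound) ×0; g (bound) ×1
left-to-right use order: g, h
typing: ill-typed: argument of type T1 where T3 is required
across the five disciplines: ordered ✗ · linear ✗ · affine ✗ · relevant ✗ · unrestricted ✗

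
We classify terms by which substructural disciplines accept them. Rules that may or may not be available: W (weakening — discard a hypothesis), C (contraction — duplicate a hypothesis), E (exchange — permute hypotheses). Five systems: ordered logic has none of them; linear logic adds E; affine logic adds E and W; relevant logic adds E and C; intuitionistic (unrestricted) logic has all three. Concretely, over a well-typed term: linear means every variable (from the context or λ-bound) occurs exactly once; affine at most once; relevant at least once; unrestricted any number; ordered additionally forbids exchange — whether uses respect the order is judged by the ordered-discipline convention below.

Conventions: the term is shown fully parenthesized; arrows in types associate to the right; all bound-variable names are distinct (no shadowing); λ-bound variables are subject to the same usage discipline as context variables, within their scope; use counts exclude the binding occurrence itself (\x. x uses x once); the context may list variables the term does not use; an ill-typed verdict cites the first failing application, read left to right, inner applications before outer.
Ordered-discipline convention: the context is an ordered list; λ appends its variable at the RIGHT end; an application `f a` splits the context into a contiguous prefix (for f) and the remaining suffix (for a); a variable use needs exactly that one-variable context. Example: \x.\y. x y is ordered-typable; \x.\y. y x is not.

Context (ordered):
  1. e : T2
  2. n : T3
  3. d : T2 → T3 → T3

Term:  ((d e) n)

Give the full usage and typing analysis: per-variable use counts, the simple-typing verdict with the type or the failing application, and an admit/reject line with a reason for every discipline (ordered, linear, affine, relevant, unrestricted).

use counts: e: 1; n: 1; d: 1
order of uses: d, e, n
typing: ✓ — T3
ordered: ✗, no contiguous prefix/suffix split fits d, e, n
linear: ✓, single use per variable (e, n, d)
affine: ✓, no duplicate uses among e, n, d
relevant: ✓, e, n, d: all used, weakening unneeded
unrestricted: ✓, type-checks (T3) and nothing is barred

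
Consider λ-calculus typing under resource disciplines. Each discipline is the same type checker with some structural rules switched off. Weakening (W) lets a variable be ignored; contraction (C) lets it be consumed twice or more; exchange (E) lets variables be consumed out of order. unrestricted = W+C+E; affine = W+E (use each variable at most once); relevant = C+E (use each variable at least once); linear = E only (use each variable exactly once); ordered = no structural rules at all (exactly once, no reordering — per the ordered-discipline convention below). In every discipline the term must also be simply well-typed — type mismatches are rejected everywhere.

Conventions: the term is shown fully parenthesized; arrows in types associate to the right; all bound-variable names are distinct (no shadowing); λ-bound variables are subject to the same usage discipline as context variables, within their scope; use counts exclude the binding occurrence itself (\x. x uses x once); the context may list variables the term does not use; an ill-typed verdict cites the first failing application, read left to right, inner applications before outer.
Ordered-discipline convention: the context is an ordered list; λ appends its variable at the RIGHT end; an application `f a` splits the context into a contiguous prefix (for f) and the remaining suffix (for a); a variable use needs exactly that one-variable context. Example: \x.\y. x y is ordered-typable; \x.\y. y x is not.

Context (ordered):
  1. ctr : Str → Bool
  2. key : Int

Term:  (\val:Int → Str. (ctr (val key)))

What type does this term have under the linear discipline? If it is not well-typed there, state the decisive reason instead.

term : (Int → Str) → Bool
use counts: ctr: 1×; key: 1×; val [bound]: 1×
use order (left to right): ctr, val, key
typing: well-typed at (Int → Str) → Bool
summary: ordered ✗ | linear ✓ | affine ✓ | relevant ✓ | unrestricted ✓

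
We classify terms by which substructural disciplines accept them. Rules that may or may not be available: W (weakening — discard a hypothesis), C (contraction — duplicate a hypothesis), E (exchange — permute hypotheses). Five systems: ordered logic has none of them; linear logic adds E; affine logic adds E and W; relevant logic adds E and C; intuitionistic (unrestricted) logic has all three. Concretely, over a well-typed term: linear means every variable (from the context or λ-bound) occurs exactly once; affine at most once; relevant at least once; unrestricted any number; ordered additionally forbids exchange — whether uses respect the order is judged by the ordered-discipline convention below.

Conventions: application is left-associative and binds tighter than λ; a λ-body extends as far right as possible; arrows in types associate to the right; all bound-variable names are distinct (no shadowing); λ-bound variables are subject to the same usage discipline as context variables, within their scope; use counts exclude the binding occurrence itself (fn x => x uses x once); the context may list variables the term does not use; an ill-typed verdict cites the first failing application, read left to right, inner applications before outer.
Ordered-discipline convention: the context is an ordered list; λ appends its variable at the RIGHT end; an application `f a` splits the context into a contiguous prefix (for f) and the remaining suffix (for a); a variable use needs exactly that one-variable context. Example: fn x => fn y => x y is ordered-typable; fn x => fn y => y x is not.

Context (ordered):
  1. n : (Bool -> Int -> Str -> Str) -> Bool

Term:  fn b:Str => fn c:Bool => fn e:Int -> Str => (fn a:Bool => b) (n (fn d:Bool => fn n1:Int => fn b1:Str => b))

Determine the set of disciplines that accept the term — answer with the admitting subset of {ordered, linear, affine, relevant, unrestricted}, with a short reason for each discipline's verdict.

admitting disciplines: unrestricted
counts: n=1, b [bound]=2, c [bound]=0, e [bound]=0, a [bound]=0, d [bound]=0, n1 [bound]=0, b1 [bound]=0
use order (left to right): b, n, b
typing: well-typed — term : Str -> Bool -> (Int -> Str) -> Str
ordered: ✗ — repeated use of b ×2; needs weakening: c, e, a, d, n1, b1 unused
linear: ✗ — repeated use of b ×2; needs weakening: c, e, a, d, n1, b1 unused
affine: ✗ — repeated use of b ×2
relevant: ✗ — needs weakening: c, e, a, d, n1, b1 unused
unrestricted: ✓ — simply typable at Str -> Bool -> (Int -> Str) -> Str; W, C, E all held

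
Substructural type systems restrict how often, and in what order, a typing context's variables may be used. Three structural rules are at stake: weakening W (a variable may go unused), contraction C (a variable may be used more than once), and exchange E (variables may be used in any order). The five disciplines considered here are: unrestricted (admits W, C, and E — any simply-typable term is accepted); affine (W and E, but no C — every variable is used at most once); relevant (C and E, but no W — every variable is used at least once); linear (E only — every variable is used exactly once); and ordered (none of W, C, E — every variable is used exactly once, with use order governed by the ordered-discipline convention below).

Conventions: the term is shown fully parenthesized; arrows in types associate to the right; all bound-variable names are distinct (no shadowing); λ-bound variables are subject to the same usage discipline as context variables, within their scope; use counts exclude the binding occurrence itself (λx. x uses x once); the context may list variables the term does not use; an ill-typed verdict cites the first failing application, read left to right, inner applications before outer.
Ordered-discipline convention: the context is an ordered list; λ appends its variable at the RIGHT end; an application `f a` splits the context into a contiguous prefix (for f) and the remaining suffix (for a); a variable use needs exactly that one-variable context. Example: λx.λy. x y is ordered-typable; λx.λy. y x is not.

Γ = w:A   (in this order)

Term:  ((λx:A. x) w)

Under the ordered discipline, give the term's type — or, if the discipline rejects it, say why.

term : A
variable uses: w=1; x (λ-bound)=1
left-to-right use order: x, w
typing: the term checks, with type A
all disciplines: ordered ✓; linear ✓; affine ✓; relevant ✓; unrestricted ✓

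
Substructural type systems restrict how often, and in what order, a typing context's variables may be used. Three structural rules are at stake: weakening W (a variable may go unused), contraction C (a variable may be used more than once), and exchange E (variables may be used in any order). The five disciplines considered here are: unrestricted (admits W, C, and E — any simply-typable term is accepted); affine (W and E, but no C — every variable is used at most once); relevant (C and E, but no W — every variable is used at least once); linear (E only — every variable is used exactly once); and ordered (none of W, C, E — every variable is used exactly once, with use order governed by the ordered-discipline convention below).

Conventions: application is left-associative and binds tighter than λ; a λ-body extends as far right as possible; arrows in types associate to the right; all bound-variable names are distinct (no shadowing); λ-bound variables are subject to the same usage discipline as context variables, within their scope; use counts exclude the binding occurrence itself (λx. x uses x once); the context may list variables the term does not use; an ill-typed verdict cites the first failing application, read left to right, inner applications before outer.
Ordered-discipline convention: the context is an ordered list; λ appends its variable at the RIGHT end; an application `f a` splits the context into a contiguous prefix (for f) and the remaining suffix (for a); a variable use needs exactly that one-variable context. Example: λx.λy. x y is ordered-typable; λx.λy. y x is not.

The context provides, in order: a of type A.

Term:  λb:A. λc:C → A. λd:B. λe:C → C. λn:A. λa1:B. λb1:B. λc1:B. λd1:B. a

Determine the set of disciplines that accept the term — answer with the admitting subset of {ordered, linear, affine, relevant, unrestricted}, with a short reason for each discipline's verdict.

admitting disciplines: affine, unrestricted
use counts: a ×1; b [bound] ×0; c [bound] ×0; d [bound] ×0; e [bound] ×0; n [bound] ×0; a1 [bound] ×0; b1 [bound] ×0; c1 [bound] ×0; d1 [bound] ×0
left-to-right use order: a
typing: ✓ — A → (C → A) → B → (C → C) → A → B → B → B → B → A
ordered: ✗, unused: b, c, d, e, n, a1, b1, c1, d1 — weakening required
linear: ✗, unused: b, c, d, e, n, a1, b1, c1, d1 — weakening required
affine: ✓, none of a, b, c, d, e, n, a1, b1, c1, d1 used more than once
relevant: ✗, unused: b, c, d, e, n, a1, b1, c1, d1 — weakening required
unrestricted: ✓, typability at A → (C → A) → B → (C → C) → A → B → B → B → B → A is all that's needed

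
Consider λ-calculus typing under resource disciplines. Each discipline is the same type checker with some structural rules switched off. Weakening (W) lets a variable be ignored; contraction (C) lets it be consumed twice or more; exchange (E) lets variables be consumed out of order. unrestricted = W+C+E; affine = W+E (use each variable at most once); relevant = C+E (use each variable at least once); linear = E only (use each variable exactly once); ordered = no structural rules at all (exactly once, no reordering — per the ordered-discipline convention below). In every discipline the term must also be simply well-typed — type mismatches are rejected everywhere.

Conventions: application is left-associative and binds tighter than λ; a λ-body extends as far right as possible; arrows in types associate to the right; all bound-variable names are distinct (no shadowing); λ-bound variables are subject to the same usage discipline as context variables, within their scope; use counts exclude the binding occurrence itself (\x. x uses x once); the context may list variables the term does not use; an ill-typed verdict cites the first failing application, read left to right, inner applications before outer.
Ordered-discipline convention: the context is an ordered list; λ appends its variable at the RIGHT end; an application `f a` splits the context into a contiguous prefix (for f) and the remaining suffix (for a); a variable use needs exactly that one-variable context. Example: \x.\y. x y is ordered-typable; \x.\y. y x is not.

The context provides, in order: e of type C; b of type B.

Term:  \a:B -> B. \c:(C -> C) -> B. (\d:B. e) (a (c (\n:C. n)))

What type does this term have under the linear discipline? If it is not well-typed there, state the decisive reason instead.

not well-typed under linear — needs weakening: b, d unused
usage: e: 1; b: 0; a [bound]: 1; c [bound]: 1; d [bound]: 0; n [bound]: 1
left-to-right use order: e, a, c, n
typing: ✓ — (B -> B) -> ((C -> C) -> B) -> C
all disciplines: ordered ✗ · linear ✗ · affine ✓ · relevant ✗ · unrestricted ✓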